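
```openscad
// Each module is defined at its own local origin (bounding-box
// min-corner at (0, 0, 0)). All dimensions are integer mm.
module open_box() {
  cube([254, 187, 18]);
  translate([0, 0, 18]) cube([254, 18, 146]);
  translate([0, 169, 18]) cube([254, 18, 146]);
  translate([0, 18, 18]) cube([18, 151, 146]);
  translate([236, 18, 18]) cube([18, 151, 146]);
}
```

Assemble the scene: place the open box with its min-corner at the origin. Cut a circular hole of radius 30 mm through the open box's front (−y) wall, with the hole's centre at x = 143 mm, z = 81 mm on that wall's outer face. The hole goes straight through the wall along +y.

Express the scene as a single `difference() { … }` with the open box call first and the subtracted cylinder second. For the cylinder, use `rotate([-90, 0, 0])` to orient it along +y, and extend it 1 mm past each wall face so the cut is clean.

difference() {
  open_box();
  translate([143, -1, 81]) rotate([-90, 0, 0]) cylinder(h = 20, r = 30);
}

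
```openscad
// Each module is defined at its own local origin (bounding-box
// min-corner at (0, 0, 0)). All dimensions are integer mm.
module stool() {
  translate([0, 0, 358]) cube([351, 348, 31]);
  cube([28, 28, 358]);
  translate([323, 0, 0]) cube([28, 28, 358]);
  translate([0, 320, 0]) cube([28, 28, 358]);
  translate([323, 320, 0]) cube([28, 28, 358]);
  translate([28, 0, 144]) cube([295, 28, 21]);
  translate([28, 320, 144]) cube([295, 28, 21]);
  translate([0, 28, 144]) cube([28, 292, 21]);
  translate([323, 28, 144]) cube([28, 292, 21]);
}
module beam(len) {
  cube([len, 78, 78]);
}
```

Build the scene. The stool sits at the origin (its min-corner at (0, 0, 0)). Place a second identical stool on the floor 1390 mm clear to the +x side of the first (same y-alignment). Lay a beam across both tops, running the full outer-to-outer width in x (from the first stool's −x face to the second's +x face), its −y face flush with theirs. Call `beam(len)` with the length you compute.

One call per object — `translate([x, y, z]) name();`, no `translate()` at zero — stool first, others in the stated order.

stool();
translate([1741, 0, 0]) stool();
translate([0, 0, 389]) beam(2092);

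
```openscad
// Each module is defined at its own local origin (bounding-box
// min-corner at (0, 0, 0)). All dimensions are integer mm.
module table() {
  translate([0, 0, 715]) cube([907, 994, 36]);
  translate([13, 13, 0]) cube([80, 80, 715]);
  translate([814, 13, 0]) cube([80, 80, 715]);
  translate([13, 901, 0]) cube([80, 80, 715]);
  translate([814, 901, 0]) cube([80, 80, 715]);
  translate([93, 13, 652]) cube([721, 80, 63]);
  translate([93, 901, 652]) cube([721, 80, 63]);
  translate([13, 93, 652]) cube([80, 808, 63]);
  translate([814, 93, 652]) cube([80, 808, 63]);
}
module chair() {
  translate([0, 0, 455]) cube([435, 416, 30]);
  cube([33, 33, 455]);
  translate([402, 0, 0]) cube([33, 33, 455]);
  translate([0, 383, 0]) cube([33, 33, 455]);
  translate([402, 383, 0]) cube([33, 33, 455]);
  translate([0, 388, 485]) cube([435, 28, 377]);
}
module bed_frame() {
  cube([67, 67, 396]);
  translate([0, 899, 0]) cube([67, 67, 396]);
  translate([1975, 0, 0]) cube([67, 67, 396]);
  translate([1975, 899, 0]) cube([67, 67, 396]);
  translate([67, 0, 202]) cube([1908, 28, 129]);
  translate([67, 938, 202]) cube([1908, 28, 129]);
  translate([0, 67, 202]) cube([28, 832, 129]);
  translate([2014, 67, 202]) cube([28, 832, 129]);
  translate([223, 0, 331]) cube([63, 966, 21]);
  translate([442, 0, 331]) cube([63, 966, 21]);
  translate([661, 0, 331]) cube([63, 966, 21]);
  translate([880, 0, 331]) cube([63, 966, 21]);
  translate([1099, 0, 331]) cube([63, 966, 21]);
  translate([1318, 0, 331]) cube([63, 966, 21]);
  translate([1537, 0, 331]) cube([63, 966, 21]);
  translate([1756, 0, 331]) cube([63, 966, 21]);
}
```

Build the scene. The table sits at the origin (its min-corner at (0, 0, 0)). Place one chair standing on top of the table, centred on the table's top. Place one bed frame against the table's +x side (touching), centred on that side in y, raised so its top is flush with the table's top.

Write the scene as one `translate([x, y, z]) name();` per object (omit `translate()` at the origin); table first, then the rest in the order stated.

table();
translate([236, 289, 751]) chair();
translate([907, 14, 355]) bed_frame();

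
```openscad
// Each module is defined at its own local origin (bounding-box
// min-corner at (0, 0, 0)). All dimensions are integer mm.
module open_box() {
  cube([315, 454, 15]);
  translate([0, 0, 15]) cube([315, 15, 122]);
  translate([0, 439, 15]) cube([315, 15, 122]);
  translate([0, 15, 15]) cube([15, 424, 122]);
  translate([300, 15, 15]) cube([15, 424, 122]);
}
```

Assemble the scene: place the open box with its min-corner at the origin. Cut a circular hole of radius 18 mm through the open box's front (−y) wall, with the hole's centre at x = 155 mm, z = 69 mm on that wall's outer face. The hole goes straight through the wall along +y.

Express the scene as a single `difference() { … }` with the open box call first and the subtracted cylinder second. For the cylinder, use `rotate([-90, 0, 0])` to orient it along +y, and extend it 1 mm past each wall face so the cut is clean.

difference() {
  open_box();
  translate([155, -1, 69]) rotate([-90, 0, 0]) cylinder(h = 17, r = 18);
}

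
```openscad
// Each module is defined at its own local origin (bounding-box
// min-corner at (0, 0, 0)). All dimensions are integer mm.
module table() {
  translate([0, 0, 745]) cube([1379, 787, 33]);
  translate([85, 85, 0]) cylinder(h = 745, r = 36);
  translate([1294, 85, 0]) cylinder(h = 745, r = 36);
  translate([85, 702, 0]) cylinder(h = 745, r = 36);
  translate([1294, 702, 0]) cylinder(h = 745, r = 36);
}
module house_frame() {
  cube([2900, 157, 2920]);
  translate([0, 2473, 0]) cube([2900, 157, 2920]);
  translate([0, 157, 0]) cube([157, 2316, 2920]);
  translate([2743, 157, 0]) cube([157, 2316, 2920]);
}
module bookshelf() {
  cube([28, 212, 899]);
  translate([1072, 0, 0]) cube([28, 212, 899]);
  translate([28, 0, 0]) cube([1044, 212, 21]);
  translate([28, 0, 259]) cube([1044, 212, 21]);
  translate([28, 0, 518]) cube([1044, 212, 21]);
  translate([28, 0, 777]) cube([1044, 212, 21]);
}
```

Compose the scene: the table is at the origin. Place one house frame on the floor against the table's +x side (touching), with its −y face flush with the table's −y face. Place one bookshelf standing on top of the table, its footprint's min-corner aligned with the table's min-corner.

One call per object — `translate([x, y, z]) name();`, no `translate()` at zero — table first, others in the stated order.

table();
translate([1379, 0, 0]) house_frame();
translate([0, 0, 778]) bookshelf();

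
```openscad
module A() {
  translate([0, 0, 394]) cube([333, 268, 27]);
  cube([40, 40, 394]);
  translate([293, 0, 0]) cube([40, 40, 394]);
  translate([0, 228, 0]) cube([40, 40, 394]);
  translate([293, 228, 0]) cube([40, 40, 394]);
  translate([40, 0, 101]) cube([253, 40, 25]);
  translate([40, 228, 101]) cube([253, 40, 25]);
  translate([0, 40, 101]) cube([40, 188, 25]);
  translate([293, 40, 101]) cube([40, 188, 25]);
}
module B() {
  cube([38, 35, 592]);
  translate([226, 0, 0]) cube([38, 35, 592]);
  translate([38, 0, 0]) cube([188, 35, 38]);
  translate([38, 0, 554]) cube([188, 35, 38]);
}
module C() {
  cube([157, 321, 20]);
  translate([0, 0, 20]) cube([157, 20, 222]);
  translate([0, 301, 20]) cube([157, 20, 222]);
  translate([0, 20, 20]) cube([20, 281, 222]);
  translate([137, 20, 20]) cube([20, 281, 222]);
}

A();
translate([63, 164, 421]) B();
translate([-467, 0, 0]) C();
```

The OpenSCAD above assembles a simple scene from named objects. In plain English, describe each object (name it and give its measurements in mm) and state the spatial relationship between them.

A is a simple wooden stool: a rectangular seat 333 mm (x) by 268 mm (y), 27 mm thick, top face at z = 421 mm, on four square legs, each 40×40 mm in cross-section. The legs rest on z = 0, each flush with a corner of the seat. Four stretchers, 40 mm wide and 25 mm tall, connect adjacent legs with their undersides at z = 101 mm, each running between the inner faces of the legs it joins and aligned with the legs' outer faces on the other axis.

B is a picture frame with a 188×516 mm rectangular opening (x by z) and a uniform 38 mm border on every side. Frame depth is 35 mm along y. It is built from two vertical stiles running the full outside height and two horizontal rails spanning the gap between the stiles.

C is an open storage box with external size 157×321×242 mm and wall thickness 20 mm (the base is also 20 mm thick). The base covers the whole footprint; the four walls stand on the base, with the y-facing walls full-width and the x-facing walls fitting between their inner faces.

The picture frame is on top of the stool. The open box is on the floor beside the stool on its −x side.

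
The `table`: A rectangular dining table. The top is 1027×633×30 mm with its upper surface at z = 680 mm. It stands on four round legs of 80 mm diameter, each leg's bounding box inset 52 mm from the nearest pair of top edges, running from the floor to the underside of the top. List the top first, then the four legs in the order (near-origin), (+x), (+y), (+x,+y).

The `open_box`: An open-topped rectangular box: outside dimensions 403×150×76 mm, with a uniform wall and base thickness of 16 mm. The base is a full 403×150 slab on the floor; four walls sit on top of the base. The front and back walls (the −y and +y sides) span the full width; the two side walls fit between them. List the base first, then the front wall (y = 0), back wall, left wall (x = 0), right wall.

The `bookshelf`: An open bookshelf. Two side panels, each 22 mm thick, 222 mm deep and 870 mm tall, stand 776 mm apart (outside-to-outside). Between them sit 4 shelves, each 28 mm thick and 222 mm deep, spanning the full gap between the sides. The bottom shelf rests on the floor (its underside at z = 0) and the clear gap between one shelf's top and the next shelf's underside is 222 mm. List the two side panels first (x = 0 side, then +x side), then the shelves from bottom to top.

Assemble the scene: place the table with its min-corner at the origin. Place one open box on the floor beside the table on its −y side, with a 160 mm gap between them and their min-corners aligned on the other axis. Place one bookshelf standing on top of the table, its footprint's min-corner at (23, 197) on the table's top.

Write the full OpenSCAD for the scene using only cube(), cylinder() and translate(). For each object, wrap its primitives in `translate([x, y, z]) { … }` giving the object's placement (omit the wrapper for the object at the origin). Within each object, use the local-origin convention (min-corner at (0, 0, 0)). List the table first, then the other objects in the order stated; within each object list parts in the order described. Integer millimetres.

translate([0, 0, 650]) cube([1027, 633, 30]);
translate([92, 92, 0]) cylinder(h = 650, r = 40);
translate([935, 92, 0]) cylinder(h = 650, r = 40);
translate([92, 541, 0]) cylinder(h = 650, r = 40);
translate([935, 541, 0]) cylinder(h = 650, r = 40);
translate([0, -310, 0]) {
  cube([403, 150, 16]);
  translate([0, 0, 16]) cube([403, 16, 60]);
  translate([0, 134, 16]) cube([403, 16, 60]);
  translate([0, 16, 16]) cube([16, 118, 60]);
  translate([387, 16, 16]) cube([16, 118, 60]);
}
translate([23, 197, 680]) {
  cube([22, 222, 870]);
  translate([754, 0, 0]) cube([22, 222, 870]);
  translate([22, 0, 0]) cube([732, 222, 28]);
  translate([22, 0, 250]) cube([732, 222, 28]);
  translate([22, 0, 500]) cube([732, 222, 28]);
  translate([22, 0, 750]) cube([732, 222, 28]);
}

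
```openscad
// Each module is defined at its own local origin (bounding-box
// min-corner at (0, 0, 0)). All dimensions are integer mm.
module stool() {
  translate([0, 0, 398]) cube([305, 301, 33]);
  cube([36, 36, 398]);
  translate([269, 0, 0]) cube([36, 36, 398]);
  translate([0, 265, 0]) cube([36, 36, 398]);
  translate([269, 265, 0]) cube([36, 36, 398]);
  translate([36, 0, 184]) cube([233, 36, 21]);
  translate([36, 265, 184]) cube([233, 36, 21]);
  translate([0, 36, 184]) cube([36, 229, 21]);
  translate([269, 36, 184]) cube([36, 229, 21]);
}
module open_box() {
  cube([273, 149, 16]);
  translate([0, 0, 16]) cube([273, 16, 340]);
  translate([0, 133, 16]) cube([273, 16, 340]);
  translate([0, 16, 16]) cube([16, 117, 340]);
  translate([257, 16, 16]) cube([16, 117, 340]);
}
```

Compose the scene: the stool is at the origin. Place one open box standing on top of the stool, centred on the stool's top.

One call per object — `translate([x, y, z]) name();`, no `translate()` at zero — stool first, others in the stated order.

stool();
translate([16, 76, 431]) open_box();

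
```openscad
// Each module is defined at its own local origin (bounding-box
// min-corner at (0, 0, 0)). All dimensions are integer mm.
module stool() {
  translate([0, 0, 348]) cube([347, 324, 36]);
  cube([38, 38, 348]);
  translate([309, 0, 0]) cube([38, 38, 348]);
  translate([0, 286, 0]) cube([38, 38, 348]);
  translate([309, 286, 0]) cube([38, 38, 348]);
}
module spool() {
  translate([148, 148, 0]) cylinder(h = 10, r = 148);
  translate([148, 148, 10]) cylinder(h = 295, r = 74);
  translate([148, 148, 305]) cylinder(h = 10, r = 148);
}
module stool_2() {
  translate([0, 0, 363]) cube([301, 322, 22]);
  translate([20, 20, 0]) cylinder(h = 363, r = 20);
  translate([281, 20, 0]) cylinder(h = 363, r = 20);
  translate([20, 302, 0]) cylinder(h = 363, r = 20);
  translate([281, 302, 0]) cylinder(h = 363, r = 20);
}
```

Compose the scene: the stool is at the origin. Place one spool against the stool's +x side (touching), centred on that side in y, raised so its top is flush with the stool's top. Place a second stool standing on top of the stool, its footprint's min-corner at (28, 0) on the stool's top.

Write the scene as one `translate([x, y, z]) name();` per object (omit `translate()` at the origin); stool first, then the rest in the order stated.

stool();
translate([347, 14, 69]) spool();
translate([28, 0, 384]) stool_2();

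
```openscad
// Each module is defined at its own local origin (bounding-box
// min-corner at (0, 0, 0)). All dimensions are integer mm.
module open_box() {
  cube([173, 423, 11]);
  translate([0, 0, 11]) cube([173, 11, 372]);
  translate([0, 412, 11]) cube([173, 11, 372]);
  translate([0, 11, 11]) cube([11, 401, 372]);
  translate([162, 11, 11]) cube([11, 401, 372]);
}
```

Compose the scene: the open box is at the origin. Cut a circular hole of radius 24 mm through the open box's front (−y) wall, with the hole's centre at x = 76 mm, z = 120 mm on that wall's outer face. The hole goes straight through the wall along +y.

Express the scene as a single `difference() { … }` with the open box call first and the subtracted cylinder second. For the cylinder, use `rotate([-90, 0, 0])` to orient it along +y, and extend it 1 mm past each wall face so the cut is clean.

difference() {
  open_box();
  translate([76, -1, 120]) rotate([-90, 0, 0]) cylinder(h = 13, r = 24);
}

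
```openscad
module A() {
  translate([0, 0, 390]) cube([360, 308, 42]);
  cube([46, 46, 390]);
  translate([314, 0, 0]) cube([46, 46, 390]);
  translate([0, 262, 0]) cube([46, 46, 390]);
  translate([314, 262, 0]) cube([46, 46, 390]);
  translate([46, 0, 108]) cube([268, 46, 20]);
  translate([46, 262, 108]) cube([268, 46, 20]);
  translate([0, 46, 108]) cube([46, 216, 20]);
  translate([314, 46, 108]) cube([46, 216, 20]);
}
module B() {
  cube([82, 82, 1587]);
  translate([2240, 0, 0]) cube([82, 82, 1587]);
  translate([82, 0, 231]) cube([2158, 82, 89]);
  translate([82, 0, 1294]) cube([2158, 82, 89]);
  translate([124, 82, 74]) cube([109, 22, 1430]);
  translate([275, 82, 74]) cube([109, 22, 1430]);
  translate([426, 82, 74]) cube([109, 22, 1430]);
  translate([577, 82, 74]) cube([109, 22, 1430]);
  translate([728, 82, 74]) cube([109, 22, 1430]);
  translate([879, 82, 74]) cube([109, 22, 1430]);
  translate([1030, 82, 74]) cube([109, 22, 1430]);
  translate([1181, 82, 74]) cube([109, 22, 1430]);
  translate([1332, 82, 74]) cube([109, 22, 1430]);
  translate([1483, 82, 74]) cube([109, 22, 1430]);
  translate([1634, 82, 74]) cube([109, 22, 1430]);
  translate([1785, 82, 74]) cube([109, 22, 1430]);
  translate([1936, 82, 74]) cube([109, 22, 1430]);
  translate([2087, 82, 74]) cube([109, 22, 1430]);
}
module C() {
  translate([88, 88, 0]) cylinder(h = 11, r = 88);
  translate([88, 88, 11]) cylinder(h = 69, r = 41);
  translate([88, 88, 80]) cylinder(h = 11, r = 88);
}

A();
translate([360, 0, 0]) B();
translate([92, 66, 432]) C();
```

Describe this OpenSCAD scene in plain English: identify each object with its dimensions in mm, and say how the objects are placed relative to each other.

A is a four-legged stool. The seat is 360×308 mm, 42 mm thick, top at z = 432 mm. It stands on four square legs, each 46×46 mm in cross-section, from z = 0 to the seat underside, each flush with a corner of the seat. Four stretchers, 46 mm wide and 20 mm tall, connect adjacent legs with their undersides at z = 108 mm, each running between the inner faces of the legs it joins and aligned with the legs' outer faces on the other axis.

B is a fence section. Two 82×82 mm posts, 1587 mm tall, stand on the floor with a clear span of 2158 mm between their inner faces. Two horizontal rails of 82×89 mm section span the gap between the posts with their undersides at z = 231 mm and z = 1294 mm, flush with the posts' −y face. 14 pickets, each 109 mm wide, 22 mm thick and 1430 mm tall, are fixed to the +y face of the rails with their bottoms at z = 74 mm, evenly spaced across the span with equal gaps (rounded down to the nearest mm) at the −x end and between each pair — any rounding remainder accumulates at the +x end.

C is a spool: two coaxial disc flanges of radius 88 mm and thickness 11 mm, joined by a core cylinder of radius 41 mm and height 69 mm. The lower flange rests on z = 0 and the three cylinders share a vertical axis.

The fence section is against the stool's +x side, with their −y faces flush. The spool is on top of the stool, centred.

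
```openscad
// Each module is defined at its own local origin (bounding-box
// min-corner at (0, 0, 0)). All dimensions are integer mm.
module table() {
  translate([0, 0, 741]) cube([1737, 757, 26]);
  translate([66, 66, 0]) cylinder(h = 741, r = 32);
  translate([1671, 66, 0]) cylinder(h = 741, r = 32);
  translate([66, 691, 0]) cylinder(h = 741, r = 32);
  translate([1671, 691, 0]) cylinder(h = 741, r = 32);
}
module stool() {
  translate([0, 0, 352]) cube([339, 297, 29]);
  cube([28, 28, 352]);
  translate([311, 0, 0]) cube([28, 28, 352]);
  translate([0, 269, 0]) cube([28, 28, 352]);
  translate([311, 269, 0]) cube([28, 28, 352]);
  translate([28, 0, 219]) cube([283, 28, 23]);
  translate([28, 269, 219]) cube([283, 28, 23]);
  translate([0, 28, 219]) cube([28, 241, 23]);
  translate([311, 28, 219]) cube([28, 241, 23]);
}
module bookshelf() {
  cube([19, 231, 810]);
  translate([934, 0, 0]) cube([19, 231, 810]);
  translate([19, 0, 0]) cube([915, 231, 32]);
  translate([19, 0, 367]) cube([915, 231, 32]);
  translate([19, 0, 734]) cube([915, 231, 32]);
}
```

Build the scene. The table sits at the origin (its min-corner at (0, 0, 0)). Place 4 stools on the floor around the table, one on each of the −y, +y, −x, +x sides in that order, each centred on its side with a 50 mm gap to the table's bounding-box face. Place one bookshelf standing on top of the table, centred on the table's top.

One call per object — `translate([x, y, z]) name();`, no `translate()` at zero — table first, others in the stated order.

table();
translate([699, -347, 0]) stool();
translate([699, 807, 0]) stool();
translate([-389, 230, 0]) stool();
translate([1787, 230, 0]) stool();
translate([392, 263, 767]) bookshelf();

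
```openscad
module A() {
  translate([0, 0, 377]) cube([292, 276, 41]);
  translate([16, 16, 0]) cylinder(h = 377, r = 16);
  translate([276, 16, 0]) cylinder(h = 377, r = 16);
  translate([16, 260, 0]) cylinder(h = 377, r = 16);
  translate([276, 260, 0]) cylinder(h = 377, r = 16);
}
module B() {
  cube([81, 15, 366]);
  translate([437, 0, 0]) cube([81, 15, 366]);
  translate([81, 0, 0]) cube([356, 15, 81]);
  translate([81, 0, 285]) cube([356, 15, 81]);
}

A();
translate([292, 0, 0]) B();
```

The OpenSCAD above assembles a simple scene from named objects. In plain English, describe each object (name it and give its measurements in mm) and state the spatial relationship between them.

A is a four-legged stool. The seat is a 292×276×41 mm slab whose top surface is at z = 418 mm; four round legs, each 32 mm in diameter, run from the floor (z = 0) to the underside of the seat, each leg's axis is inset half a diameter from the nearest pair of seat edges (so the leg's bounding box is flush with the corner).

B is a rectangular picture frame lying in the x–z plane (depth along y). The opening is 356 mm wide (x) by 204 mm tall (z), surrounded by a border 81 mm wide on all four sides. The frame is 15 mm deep and is made of two full-height vertical stiles with two horizontal rails fitted between them.

The picture frame is against the stool's +x side, with their −y faces flush.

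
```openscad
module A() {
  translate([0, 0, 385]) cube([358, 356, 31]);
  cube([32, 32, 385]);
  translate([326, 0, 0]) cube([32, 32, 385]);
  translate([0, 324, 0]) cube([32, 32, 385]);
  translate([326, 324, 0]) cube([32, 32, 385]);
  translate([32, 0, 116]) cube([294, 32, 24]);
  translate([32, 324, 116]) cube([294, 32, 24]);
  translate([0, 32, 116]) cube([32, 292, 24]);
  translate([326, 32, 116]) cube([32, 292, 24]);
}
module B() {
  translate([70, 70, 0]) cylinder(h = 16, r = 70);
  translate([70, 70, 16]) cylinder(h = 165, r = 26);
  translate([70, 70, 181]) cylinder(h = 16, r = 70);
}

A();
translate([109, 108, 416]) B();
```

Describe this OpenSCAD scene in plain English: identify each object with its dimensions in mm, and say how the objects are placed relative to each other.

A is a four-legged stool. The seat is a 358×356×31 mm slab whose top surface is at z = 416 mm; four square legs, each 32×32 mm in cross-section, run from the floor (z = 0) to the underside of the seat, each flush with a corner of the seat. Four stretchers, 32 mm wide and 24 mm tall, connect adjacent legs with their undersides at z = 116 mm, each running between the inner faces of the legs it joins and aligned with the legs' outer faces on the other axis.

B is a spool: two coaxial disc flanges of radius 70 mm and thickness 16 mm, joined by a core cylinder of radius 26 mm and height 165 mm. The lower flange rests on z = 0 and the three cylinders share a vertical axis.

The spool is on top of the stool, centred.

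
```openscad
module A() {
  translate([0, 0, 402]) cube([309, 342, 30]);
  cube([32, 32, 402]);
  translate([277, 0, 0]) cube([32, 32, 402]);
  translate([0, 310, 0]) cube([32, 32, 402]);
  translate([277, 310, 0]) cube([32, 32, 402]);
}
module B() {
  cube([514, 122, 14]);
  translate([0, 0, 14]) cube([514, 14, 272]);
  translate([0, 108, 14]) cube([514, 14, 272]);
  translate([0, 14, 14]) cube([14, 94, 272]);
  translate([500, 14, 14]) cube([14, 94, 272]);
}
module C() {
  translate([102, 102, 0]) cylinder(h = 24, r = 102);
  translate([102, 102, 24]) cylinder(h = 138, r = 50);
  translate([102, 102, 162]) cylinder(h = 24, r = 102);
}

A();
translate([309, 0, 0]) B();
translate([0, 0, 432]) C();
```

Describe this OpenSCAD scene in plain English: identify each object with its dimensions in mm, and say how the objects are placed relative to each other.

A is a simple wooden stool: a rectangular seat 309 mm (x) by 342 mm (y), 30 mm thick, top face at z = 432 mm, on four square legs, each 32×32 mm in cross-section. The legs rest on z = 0, each flush with a corner of the seat.

B is an open storage box with external size 514×122×286 mm and wall thickness 14 mm (the base is also 14 mm thick). The base covers the whole footprint; the four walls stand on the base, with the y-facing walls full-width and the x-facing walls fitting between their inner faces.

C is a spool: two coaxial disc flanges of radius 102 mm and thickness 24 mm, joined by a core cylinder of radius 50 mm and height 138 mm. The lower flange rests on z = 0 and the three cylinders share a vertical axis.

The open box is against the stool's +x side, with their −y faces flush. The spool is on top of the stool.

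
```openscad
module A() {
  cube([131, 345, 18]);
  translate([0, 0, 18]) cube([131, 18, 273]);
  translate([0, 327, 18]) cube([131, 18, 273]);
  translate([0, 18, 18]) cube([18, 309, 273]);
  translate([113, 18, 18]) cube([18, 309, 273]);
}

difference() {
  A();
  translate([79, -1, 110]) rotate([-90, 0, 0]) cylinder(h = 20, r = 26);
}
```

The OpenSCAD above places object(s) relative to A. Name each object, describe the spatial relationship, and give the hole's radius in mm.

A is an open box. The open box has a circular hole through its front wall. The hole's radius is 26 mm.

The subtracted cylinder has r = 26 mm.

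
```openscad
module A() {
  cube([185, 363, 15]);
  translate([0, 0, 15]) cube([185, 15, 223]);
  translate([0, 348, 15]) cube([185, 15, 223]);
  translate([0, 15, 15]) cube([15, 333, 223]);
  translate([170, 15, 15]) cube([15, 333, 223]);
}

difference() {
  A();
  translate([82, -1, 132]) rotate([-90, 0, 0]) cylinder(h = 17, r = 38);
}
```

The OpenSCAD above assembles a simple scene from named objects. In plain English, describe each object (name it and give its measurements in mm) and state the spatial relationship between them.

A is an open storage box with external size 185×363×238 mm and wall thickness 15 mm (the base is also 15 mm thick). The base covers the whole footprint; the four walls stand on the base, with the y-facing walls full-width and the x-facing walls fitting between their inner faces.

The open box has a circular hole of radius 38 mm through its front wall, centred at (x = 82, z = 132).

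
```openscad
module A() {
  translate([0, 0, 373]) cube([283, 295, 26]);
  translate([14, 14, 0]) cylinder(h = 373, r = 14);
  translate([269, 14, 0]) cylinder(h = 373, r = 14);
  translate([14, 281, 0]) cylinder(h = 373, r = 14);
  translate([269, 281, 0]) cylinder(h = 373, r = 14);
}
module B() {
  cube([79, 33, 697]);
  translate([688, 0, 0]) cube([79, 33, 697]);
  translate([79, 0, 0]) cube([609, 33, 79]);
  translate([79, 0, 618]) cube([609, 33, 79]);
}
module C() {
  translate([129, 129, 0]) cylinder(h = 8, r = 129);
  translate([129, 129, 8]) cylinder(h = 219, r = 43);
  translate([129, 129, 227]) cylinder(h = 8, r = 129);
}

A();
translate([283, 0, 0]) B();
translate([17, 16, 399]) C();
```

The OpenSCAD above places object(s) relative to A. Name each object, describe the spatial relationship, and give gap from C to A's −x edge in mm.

The spool's min-x is at 17; the stool's min-x is 0; gap = 17 mm.

A is a stool. B is a picture frame. C is a spool. The picture frame is against the stool's +x side, with their −y faces flush. The spool is on top of the stool. The gap from the spool to the stool's −x edge is 17 mm.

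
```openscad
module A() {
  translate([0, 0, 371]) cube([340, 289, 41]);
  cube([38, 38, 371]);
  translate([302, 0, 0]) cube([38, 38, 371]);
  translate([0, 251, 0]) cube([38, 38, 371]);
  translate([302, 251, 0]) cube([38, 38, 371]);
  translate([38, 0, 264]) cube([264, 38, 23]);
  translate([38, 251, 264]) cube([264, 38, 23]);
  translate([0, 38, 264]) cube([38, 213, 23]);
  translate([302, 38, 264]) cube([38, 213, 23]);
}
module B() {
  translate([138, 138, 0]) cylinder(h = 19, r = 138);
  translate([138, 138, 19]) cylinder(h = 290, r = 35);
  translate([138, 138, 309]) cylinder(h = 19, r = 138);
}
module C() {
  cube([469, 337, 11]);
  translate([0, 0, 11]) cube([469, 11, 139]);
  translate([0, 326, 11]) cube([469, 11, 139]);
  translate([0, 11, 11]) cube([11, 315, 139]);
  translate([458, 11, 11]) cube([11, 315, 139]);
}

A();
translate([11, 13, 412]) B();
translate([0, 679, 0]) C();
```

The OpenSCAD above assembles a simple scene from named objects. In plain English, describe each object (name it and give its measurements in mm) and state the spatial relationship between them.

A is a four-legged stool. The seat is a 340×289×41 mm slab whose top surface is at z = 412 mm; four square legs, each 38×38 mm in cross-section, run from the floor (z = 0) to the underside of the seat, each flush with a corner of the seat. Four stretchers, 38 mm wide and 23 mm tall, connect adjacent legs with their undersides at z = 264 mm, each running between the inner faces of the legs it joins and aligned with the legs' outer faces on the other axis.

B is a spool: two coaxial disc flanges of radius 138 mm and thickness 19 mm, joined by a core cylinder of radius 35 mm and height 290 mm. The lower flange rests on z = 0 and the three cylinders share a vertical axis.

C is an open storage box with external size 469×337×150 mm and wall thickness 11 mm (the base is also 11 mm thick). The base covers the whole footprint; the four walls stand on the base, with the y-facing walls full-width and the x-facing walls fitting between their inner faces.

The spool is on top of the stool. The open box is on the floor beside the stool on its +y side.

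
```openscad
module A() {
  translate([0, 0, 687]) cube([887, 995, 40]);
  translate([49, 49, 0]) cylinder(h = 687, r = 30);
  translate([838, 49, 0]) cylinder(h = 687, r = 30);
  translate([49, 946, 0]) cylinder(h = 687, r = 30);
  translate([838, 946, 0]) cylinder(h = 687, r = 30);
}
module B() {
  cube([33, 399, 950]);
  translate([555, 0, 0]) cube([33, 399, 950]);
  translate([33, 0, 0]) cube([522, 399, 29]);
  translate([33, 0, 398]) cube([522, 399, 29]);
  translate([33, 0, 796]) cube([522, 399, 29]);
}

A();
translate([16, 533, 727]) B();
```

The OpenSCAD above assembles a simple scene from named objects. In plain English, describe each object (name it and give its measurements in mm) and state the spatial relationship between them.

A is a rectangular dining table. The top is 887×995×40 mm with its upper surface at z = 727 mm. It stands on four round legs of 60 mm diameter, each leg's bounding box inset 19 mm from the nearest pair of top edges, running from the floor to the underside of the top.

B is an open bookshelf. Two side panels, each 33 mm thick, 399 mm deep and 950 mm tall, stand 588 mm apart (outside-to-outside). Between them sit 3 shelves, each 29 mm thick and 399 mm deep, spanning the full gap between the sides. The bottom shelf rests on the floor (its underside at z = 0) and the clear gap between one shelf's top and the next shelf's underside is 369 mm.

The bookshelf is on top of the table.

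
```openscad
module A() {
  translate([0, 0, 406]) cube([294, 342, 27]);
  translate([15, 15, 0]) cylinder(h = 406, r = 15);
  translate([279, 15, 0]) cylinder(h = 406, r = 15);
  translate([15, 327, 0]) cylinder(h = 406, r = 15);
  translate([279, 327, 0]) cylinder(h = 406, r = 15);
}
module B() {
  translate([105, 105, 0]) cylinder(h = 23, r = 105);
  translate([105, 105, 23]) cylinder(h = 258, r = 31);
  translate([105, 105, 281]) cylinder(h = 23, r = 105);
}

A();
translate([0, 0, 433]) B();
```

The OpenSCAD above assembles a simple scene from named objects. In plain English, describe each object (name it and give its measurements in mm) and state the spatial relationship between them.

A is a four-legged stool. The seat is 294×342 mm, 27 mm thick, top at z = 433 mm. It stands on four round legs, each 30 mm in diameter, from z = 0 to the seat underside, each leg's axis is inset half a diameter from the nearest pair of seat edges (so the leg's bounding box is flush with the corner).

B is a spool: two coaxial disc flanges of radius 105 mm and thickness 23 mm, joined by a core cylinder of radius 31 mm and height 258 mm. The lower flange rests on z = 0 and the three cylinders share a vertical axis.

The spool is on top of the stool.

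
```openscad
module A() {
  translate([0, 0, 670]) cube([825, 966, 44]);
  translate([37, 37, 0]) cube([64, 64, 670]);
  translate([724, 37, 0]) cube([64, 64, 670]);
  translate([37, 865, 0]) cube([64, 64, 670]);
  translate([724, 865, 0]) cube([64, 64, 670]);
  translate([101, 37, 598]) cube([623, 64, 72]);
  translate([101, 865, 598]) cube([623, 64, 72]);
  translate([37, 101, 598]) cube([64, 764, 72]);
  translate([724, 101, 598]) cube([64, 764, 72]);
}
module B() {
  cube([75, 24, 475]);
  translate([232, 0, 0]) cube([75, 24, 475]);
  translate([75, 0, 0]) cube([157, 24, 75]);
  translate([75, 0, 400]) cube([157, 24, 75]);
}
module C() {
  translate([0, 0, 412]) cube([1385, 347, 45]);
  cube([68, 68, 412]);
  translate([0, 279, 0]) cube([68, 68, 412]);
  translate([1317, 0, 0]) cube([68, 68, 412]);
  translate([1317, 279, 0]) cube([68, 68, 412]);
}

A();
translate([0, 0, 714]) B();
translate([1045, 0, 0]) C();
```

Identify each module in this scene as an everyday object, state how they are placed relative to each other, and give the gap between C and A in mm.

The bench's nearest face is 220 mm from the table's +x face.

A is a table. B is a picture frame. C is a bench. The picture frame is on top of the table. The bench is on the floor beside the table on its +x side. The gap between the bench and the table is 220 mm.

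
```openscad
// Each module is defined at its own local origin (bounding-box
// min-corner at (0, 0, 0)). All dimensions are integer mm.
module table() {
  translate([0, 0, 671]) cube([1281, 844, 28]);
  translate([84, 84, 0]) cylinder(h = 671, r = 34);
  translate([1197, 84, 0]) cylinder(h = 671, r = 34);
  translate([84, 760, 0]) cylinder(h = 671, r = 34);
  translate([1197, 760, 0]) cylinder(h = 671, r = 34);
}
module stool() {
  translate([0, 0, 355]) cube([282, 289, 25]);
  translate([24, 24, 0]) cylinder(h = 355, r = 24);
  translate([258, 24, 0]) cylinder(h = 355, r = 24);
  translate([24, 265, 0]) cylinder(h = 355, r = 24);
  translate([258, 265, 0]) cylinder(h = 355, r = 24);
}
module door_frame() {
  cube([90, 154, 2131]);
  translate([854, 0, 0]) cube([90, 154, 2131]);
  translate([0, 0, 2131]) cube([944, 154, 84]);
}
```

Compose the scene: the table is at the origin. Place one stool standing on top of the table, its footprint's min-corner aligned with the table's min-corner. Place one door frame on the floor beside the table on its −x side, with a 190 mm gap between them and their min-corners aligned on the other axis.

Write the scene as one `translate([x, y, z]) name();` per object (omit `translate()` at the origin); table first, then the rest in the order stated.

table();
translate([0, 0, 699]) stool();
translate([-1134, 0, 0]) door_frame();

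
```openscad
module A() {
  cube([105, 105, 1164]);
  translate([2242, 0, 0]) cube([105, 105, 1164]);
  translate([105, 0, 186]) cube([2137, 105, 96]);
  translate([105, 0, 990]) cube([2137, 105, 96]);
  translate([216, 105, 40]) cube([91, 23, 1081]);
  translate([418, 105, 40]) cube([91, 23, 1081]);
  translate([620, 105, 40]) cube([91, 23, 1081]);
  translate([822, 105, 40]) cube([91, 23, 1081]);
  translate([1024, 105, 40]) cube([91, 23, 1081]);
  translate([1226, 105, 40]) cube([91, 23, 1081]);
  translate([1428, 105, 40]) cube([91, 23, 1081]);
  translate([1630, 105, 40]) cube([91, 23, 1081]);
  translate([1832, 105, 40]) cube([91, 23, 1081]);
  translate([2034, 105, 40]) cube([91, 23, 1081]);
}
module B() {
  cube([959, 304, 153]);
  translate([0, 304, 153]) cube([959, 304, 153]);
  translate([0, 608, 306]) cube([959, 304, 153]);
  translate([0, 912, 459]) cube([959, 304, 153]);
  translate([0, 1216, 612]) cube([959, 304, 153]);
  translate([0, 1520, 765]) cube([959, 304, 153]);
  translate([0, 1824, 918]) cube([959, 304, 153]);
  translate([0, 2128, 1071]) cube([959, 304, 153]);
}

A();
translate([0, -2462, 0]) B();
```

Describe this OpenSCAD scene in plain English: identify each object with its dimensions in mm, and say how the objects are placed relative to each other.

A is a fence section. Two 105×105 mm posts, 1164 mm tall, stand on the floor with a clear span of 2137 mm between their inner faces. Two horizontal rails of 105×96 mm section span the gap between the posts with their undersides at z = 186 mm and z = 990 mm, flush with the posts' −y face. 10 pickets, each 91 mm wide, 23 mm thick and 1081 mm tall, are fixed to the +y face of the rails with their bottoms at z = 40 mm, evenly spaced across the span with equal gaps (rounded down to the nearest mm) at the −x end and between each pair — any rounding remainder accumulates at the +x end.

B is a run of 8 identical solid stair steps. Each tread is 959×304 mm and each step block is 153 mm high. Step 1 rests on the floor; step k is offset from step 1 by (k−1)×304 mm in y and (k−1)×153 mm in z.

The staircase is on the floor beside the fence section on its −y side.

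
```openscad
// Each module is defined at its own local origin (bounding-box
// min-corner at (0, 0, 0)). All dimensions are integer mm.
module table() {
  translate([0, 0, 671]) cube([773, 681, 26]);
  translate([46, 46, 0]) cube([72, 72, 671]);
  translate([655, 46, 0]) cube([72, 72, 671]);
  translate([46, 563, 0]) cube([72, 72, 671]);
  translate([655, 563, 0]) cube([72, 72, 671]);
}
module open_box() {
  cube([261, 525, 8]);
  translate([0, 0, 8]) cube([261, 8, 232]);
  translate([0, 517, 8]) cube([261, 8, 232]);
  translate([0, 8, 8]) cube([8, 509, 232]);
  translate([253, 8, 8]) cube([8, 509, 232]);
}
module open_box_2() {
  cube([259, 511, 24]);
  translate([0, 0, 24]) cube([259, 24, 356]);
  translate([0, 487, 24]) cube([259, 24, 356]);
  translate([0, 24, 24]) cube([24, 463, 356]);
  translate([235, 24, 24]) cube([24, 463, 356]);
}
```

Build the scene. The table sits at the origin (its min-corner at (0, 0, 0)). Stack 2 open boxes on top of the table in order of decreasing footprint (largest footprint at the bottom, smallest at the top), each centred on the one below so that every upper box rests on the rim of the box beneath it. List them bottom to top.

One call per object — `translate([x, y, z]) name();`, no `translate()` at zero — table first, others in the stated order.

table();
translate([256, 78, 697]) open_box();
translate([257, 85, 937]) open_box_2();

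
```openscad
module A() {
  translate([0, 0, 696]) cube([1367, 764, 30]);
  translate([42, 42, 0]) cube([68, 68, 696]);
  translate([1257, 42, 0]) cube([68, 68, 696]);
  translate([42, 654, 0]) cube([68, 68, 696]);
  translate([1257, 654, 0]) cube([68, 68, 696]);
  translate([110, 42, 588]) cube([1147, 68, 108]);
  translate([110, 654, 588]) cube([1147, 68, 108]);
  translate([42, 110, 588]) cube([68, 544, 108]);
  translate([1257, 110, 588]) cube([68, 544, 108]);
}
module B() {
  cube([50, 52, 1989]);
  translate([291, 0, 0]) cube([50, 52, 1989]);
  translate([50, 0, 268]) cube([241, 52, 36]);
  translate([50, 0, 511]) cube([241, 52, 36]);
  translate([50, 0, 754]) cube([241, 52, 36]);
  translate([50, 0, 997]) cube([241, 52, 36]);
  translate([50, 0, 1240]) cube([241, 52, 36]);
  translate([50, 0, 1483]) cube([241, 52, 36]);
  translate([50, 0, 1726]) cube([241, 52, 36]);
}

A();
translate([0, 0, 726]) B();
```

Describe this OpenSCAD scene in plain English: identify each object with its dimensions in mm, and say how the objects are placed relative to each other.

A is a table with a 1367×764 mm rectangular top, 30 mm thick, top surface at z = 726 mm, supported by four 68×68 mm square legs, each inset 42 mm from the nearest pair of top edges, running from the floor. Four apron rails, 68 mm thick and 108 mm tall, run between adjacent legs with their top edges flush with the underside of the top and their outer faces flush with the legs' outer faces.

B is a wooden ladder with two side rails of 50×52 mm section and 1989 mm height, set 341 mm apart overall. Between them run 7 rectangular rungs (52 mm deep, 36 mm thick), front faces flush with the rails' −y face. The bottom of the first rung is 268 mm above the floor and each subsequent rung is 243 mm higher than the one below.

The ladder is on top of the table.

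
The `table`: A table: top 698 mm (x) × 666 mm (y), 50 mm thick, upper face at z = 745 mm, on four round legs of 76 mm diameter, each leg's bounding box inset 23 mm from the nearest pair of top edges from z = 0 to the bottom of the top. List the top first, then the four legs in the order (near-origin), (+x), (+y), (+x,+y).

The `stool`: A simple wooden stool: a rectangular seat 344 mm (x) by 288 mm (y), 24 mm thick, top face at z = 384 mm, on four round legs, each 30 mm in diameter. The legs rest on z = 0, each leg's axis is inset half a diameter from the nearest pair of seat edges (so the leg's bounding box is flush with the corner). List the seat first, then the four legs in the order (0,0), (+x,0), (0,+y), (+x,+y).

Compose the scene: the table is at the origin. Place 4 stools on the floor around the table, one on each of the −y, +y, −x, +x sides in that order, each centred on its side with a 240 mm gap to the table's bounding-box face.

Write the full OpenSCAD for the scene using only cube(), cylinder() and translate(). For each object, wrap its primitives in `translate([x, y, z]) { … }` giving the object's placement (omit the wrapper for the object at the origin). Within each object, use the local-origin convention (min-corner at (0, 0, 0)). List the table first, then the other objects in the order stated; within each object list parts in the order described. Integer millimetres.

translate([0, 0, 695]) cube([698, 666, 50]);
translate([61, 61, 0]) cylinder(h = 695, r = 38);
translate([637, 61, 0]) cylinder(h = 695, r = 38);
translate([61, 605, 0]) cylinder(h = 695, r = 38);
translate([637, 605, 0]) cylinder(h = 695, r = 38);
translate([177, -528, 0]) {
  translate([0, 0, 360]) cube([344, 288, 24]);
  translate([15, 15, 0]) cylinder(h = 360, r = 15);
  translate([329, 15, 0]) cylinder(h = 360, r = 15);
  translate([15, 273, 0]) cylinder(h = 360, r = 15);
  translate([329, 273, 0]) cylinder(h = 360, r = 15);
}
translate([177, 906, 0]) {
  translate([0, 0, 360]) cube([344, 288, 24]);
  translate([15, 15, 0]) cylinder(h = 360, r = 15);
  translate([329, 15, 0]) cylinder(h = 360, r = 15);
  translate([15, 273, 0]) cylinder(h = 360, r = 15);
  translate([329, 273, 0]) cylinder(h = 360, r = 15);
}
translate([-584, 189, 0]) {
  translate([0, 0, 360]) cube([344, 288, 24]);
  translate([15, 15, 0]) cylinder(h = 360, r = 15);
  translate([329, 15, 0]) cylinder(h = 360, r = 15);
  translate([15, 273, 0]) cylinder(h = 360, r = 15);
  translate([329, 273, 0]) cylinder(h = 360, r = 15);
}
translate([938, 189, 0]) {
  translate([0, 0, 360]) cube([344, 288, 24]);
  translate([15, 15, 0]) cylinder(h = 360, r = 15);
  translate([329, 15, 0]) cylinder(h = 360, r = 15);
  translate([15, 273, 0]) cylinder(h = 360, r = 15);
  translate([329, 273, 0]) cylinder(h = 360, r = 15);
}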